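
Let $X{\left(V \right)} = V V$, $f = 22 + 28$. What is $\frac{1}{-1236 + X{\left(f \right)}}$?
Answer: $\frac{1}{1264} \approx 0.00079114$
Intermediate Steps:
$f = 50$
$X{\left(V \right)} = V^{2}$
$\frac{1}{-1236 + X{\left(f \right)}} = \frac{1}{-1236 + 50^{2}} = \frac{1}{-1236 + 2500} = \frac{1}{1264}$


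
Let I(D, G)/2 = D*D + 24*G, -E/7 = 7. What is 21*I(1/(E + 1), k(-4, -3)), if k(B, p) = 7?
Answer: 2709511/384 ≈ 7056.0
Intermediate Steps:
E = -49 (E = -7*7 = -49)
I(D, G) = 2*D² + 48*G (I(D, G) = 2*(D*D + 24*G) = 2*(D² + 24*G) = 2*D² + 48*G)
21*I(1/(E + 1), k(-4, -3)) = 21*(2*(1/(-49 + 1))² + 48*7) = 21*(2*(1/(-48))² + 336) = 21*(2*(-1/48)² + 336) = 21*(2*(1/2304) + 336) = 21*(1/1152 + 336) = 21*(387073/1152) = 2709511/384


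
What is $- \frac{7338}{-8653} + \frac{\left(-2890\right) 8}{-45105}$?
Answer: $\frac{106207570}{78058713} \approx 1.3606$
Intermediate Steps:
$- \frac{7338}{-8653} + \frac{\left(-2890\right) 8}{-45105} = \left(-7338\right) \left(- \frac{1}{8653}\right) - - \frac{4624}{9021} = \frac{7338}{8653} + \frac{4624}{9021} = \frac{106207570}{78058713}$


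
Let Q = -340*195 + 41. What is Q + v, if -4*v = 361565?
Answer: -626601/4 ≈ -1.5665e+5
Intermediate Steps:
Q = -66259 (Q = -66300 + 41 = -66259)
v = -361565/4 (v = -1/4*361565 = -361565/4 ≈ -90391.)
Q + v = -66259 - 361565/4 = -626601/4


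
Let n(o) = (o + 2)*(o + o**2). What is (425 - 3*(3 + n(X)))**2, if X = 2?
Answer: 118336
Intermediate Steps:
n(o) = (2 + o)*(o + o**2)
(425 - 3*(3 + n(X)))**2 = (425 - 3*(3 + 2*(2 + 2**2 + 3*2)))**2 = (425 - 3*(3 + 2*(2 + 4 + 6)))**2 = (425 - 3*(3 + 2*12))**2 = (425 - 3*(3 + 24))**2 = (425 - 3*27)**2 = (425 - 1*81)**2 = (425 - 81)**2 = 344**2 = 118336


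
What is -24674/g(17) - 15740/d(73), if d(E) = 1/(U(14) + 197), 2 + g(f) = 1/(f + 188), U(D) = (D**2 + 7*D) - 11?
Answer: -3085018630/409 ≈ -7.5428e+6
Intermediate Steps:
U(D) = -11 + D**2 + 7*D
g(f) = -2 + 1/(188 + f) (g(f) = -2 + 1/(f + 188) = -2 + 1/(188 + f))
d(E) = 1/480 (d(E) = 1/((-11 + 14**2 + 7*14) + 197) = 1/((-11 + 196 + 98) + 197) = 1/(283 + 197) = 1/480)
-24674/g(17) - 15740/d(73) = -24674*(188 + 17)/(-375 - 2*17) - 15740/1/480 = -24674*205/(-375 - 34) - 15740*480 = -24674/((1/205)*(-409)) - 7555200 = -24674/(-409/205) - 7555200 = -24674*(-205/409) - 7555200 = 5058170/409 - 7555200 = -3085018630/409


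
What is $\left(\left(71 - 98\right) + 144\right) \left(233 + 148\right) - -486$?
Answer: $45063$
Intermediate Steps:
$\left(\left(71 - 98\right) + 144\right) \left(233 + 148\right) - -486 = \left(\left(71 - 98\right) + 144\right) 381 + 486 = \left(-27 + 144\right) 381 + 486 = 117 \cdot 381 + 486 = 44577 + 486 = 45063$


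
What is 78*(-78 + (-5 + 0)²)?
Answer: -4134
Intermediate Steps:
78*(-78 + (-5 + 0)²) = 78*(-78 + (-5)²) = 78*(-78 + 25) = 78*(-53) = -4134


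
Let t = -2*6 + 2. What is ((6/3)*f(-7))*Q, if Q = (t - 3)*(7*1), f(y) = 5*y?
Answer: 6370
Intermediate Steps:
t = -10 (t = -12 + 2 = -10)
Q = -91 (Q = (-10 - 3)*(7*1) = -13*7 = -91)
((6/3)*f(-7))*Q = ((6/3)*(5*(-7)))*(-91) = ((6*(1/3))*(-35))*(-91) = (2*(-35))*(-91) = -70*(-91) = 6370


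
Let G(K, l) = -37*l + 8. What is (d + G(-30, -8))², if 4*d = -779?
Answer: 190969/16 ≈ 11936.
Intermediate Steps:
G(K, l) = 8 - 37*l
d = -779/4 (d = (¼)*(-779) = -779/4 ≈ -194.75)
(d + G(-30, -8))² = (-779/4 + (8 - 37*(-8)))² = (-779/4 + (8 + 296))² = (-779/4 + 304)² = (437/4)² = 190969/16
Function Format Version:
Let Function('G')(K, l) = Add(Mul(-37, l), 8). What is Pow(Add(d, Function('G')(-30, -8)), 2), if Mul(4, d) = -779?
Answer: Rational(190969, 16) ≈ 11936.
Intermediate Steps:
Function('G')(K, l) = Add(8, Mul(-37, l))
d = Rational(-779, 4) (d = Mul(Rational(1, 4), -779) = Rational(-779, 4) ≈ -194.75)
Pow(Add(d, Function('G')(-30, -8)), 2) = Pow(Add(Rational(-779, 4), Add(8, Mul(-37, -8))), 2) = Pow(Add(Rational(-779, 4), Add(8, 296)), 2) = Pow(Add(Rational(-779, 4), 304), 2) = Pow(Rational(437, 4), 2) = Rational(190969, 16)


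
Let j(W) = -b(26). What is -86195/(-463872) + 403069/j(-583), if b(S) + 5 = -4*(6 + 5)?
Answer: 186976646723/22729728 ≈ 8226.1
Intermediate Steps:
b(S) = -49 (b(S) = -5 - 4*(6 + 5) = -5 - 4*11 = -5 - 44 = -49)
j(W) = 49 (j(W) = -1*(-49) = 49)
-86195/(-463872) + 403069/j(-583) = -86195/(-463872) + 403069/49 = -86195*(-1/463872) + 403069*(1/49) = 86195/463872 + 403069/49 = 186976646723/22729728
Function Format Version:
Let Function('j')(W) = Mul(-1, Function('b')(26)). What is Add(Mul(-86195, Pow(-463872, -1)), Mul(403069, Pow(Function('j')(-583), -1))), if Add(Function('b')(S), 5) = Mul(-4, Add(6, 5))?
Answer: Rational(186976646723, 22729728) ≈ 8226.1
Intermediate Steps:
Function('b')(S) = -49 (Function('b')(S) = Add(-5, Mul(-4, Add(6, 5))) = Add(-5, Mul(-4, 11)) = Add(-5, -44) = -49)
Function('j')(W) = 49 (Function('j')(W) = Mul(-1, -49) = 49)
Add(Mul(-86195, Pow(-463872, -1)), Mul(403069, Pow(Function('j')(-583), -1))) = Add(Mul(-86195, Pow(-463872, -1)), Mul(403069, Pow(49, -1))) = Add(Mul(-86195, Rational(-1, 463872)), Mul(403069, Rational(1, 49))) = Add(Rational(86195, 463872), Rational(403069, 49)) = Rational(186976646723, 22729728)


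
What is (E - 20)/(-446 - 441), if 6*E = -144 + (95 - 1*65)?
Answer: 39/887 ≈ 0.043968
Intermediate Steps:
E = -19 (E = (-144 + (95 - 1*65))/6 = (-144 + (95 - 65))/6 = (-144 + 30)/6 = (⅙)*(-114) = -19)
(E - 20)/(-446 - 441) = (-19 - 20)/(-446 - 441) = -39/(-887) = -39*(-1/887) = 39/887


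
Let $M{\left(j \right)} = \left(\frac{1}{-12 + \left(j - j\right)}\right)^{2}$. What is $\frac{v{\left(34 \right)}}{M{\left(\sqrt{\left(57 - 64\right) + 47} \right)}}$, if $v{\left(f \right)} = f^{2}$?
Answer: $166464$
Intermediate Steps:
$M{\left(j \right)} = \frac{1}{144}$ ($M{\left(j \right)} = \left(\frac{1}{-12 + 0}\right)^{2} = \left(\frac{1}{-12}\right)^{2} = \left(- \frac{1}{12}\right)^{2} = \frac{1}{144}$)
$\frac{v{\left(34 \right)}}{M{\left(\sqrt{\left(57 - 64\right) + 47} \right)}} = 34^{2} \frac{1}{\frac{1}{144}} = 1156 \cdot 144 = 166464$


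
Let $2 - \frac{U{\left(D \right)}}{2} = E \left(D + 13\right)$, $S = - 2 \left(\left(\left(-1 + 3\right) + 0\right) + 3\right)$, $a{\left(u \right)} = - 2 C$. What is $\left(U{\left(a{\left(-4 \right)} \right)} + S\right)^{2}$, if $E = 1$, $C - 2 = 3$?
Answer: $144$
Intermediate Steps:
$C = 5$ ($C = 2 + 3 = 5$)
$a{\left(u \right)} = -10$ ($a{\left(u \right)} = \left(-2\right) 5 = -10$)
$S = -10$ ($S = - 2 \left(\left(2 + 0\right) + 3\right) = - 2 \left(2 + 3\right) = \left(-2\right) 5 = -10$)
$U{\left(D \right)} = -22 - 2 D$ ($U{\left(D \right)} = 4 - 2 \cdot 1 \left(D + 13\right) = 4 - 2 \cdot 1 \left(13 + D\right) = 4 - 2 \left(13 + D\right) = 4 - \left(26 + 2 D\right) = -22 - 2 D$)
$\left(U{\left(a{\left(-4 \right)} \right)} + S\right)^{2} = \left(\left(-22 - -20\right) - 10\right)^{2} = \left(\left(-22 + 20\right) - 10\right)^{2} = \left(-2 - 10\right)^{2} = \left(-12\right)^{2} = 144$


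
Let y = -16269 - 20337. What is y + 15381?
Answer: -21225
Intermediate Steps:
y = -36606
y + 15381 = -36606 + 15381 = -21225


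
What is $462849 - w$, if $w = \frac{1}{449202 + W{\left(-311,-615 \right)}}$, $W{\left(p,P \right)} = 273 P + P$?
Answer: $\frac{129918011507}{280692} \approx 4.6285 \cdot 10^{5}$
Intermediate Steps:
$W{\left(p,P \right)} = 274 P$
$w = \frac{1}{280692}$ ($w = \frac{1}{449202 + 274 \left(-615\right)} = \frac{1}{449202 - 168510} = \frac{1}{280692} \approx 3.5626 \cdot 10^{-6}$)
$462849 - w = 462849 - \frac{1}{280692} = \frac{129918011507}{280692}$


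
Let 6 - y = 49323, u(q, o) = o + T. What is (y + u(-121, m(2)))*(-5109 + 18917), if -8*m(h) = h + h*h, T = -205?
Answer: -683810132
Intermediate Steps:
m(h) = -h/8 - h²/8 (m(h) = -(h + h*h)/8 = -(h + h²)/8 = -h/8 - h²/8)
u(q, o) = -205 + o (u(q, o) = o - 205 = -205 + o)
y = -49317 (y = 6 - 1*49323 = 6 - 49323 = -49317)
(y + u(-121, m(2)))*(-5109 + 18917) = (-49317 + (-205 - ⅛*2*(1 + 2)))*(-5109 + 18917) = (-49317 + (-205 - ⅛*2*3))*13808 = (-49317 + (-205 - ¾))*13808 = (-49317 - 823/4)*13808 = -198091/4*13808 = -683810132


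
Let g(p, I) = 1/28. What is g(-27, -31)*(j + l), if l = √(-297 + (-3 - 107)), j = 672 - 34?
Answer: 319/14 + I*√407/28 ≈ 22.786 + 0.72051*I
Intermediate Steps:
g(p, I) = 1/28
j = 638
l = I*√407 (l = √(-297 - 110) = √(-407) = I*√407 ≈ 20.174*I)
g(-27, -31)*(j + l) = (638 + I*√407)/28 = 319/14 + I*√407/28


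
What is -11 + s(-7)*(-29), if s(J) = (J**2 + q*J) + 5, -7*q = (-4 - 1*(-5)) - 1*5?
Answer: -1461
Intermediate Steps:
q = 4/7 (q = -((-4 - 1*(-5)) - 1*5)/7 = -((-4 + 5) - 5)/7 = -(1 - 5)/7 = -1/7*(-4) = 4/7 ≈ 0.57143)
s(J) = 5 + J**2 + 4*J/7 (s(J) = (J**2 + 4*J/7) + 5 = 5 + J**2 + 4*J/7)
-11 + s(-7)*(-29) = -11 + (5 + (-7)**2 + (4/7)*(-7))*(-29) = -11 + (5 + 49 - 4)*(-29) = -11 + 50*(-29) = -11 - 1450 = -1461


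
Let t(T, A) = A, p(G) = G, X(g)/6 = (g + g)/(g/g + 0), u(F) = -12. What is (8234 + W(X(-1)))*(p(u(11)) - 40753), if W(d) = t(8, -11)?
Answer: -335210595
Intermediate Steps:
X(g) = 12*g (X(g) = 6*((g + g)/(g/g + 0)) = 6*((2*g)/(1 + 0)) = 6*((2*g)/1) = 6*((2*g)*1) = 6*(2*g) = 12*g)
W(d) = -11
(8234 + W(X(-1)))*(p(u(11)) - 40753) = (8234 - 11)*(-12 - 40753) = 8223*(-40765) = -335210595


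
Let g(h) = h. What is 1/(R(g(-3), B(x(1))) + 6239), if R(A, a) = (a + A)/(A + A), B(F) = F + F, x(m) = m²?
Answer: 6/37435 ≈ 0.00016028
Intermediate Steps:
B(F) = 2*F
R(A, a) = (A + a)/(2*A) (R(A, a) = (A + a)/((2*A)) = (A + a)*(1/(2*A)) = (A + a)/(2*A))
1/(R(g(-3), B(x(1))) + 6239) = 1/((½)*(-3 + 2*1²)/(-3) + 6239) = 1/((½)*(-⅓)*(-3 + 2*1) + 6239) = 1/((½)*(-⅓)*(-3 + 2) + 6239) = 1/((½)*(-⅓)*(-1) + 6239) = 1/(⅙ + 6239) = 1/(37435/6) = 6/37435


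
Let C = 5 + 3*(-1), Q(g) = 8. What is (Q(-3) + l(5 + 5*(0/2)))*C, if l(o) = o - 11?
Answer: 4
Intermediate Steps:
l(o) = -11 + o
C = 2 (C = 5 - 3 = 2)
(Q(-3) + l(5 + 5*(0/2)))*C = (8 + (-11 + (5 + 5*(0/2))))*2 = (8 + (-11 + (5 + 5*(0*(½)))))*2 = (8 + (-11 + (5 + 5*0)))*2 = (8 + (-11 + (5 + 0)))*2 = (8 + (-11 + 5))*2 = (8 - 6)*2 = 2*2 = 4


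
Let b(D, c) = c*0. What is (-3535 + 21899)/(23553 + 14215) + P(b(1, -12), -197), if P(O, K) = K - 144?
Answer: -3215131/9442 ≈ -340.51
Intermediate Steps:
b(D, c) = 0
P(O, K) = -144 + K
(-3535 + 21899)/(23553 + 14215) + P(b(1, -12), -197) = (-3535 + 21899)/(23553 + 14215) + (-144 - 197) = 18364/37768 - 341 = 18364*(1/37768) - 341 = 4591/9442 - 341 = -3215131/9442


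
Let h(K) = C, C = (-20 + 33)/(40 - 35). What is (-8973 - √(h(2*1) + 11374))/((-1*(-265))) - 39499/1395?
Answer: -4596914/73935 - √284415/1325 ≈ -62.578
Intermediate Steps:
C = 13/5 ≈ 2.6000
h(K) = 13/5
(-8973 - √(h(2*1) + 11374))/((-1*(-265))) - 39499/1395 = (-8973 - √(13/5 + 11374))/((-1*(-265))) - 39499/1395 = (-8973 - √(56883/5))/265 - 39499*1/1395 = (-8973 - √284415/5)*(1/265) - 39499/1395 = (-8973/265 - √284415/1325) - 39499/1395 = -4596914/73935 - √284415/1325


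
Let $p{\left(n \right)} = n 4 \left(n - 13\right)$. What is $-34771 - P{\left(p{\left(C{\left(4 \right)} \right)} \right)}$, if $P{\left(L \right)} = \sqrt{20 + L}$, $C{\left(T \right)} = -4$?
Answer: $-34771 - 2 \sqrt{73} \approx -34788.0$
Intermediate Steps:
$p{\left(n \right)} = 4 n \left(-13 + n\right)$
$-34771 - P{\left(p{\left(C{\left(4 \right)} \right)} \right)} = -34771 - \sqrt{20 + 4 \left(-4\right) \left(-13 - 4\right)} = -34771 - \sqrt{20 + 4 \left(-4\right) \left(-17\right)} = -34771 - \sqrt{20 + 272} = -34771 - \sqrt{292} = -34771 - 2 \sqrt{73}$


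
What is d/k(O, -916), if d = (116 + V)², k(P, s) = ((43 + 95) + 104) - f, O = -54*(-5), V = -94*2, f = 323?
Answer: -64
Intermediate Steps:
V = -188
O = 270
k(P, s) = -81 (k(P, s) = ((43 + 95) + 104) - 1*323 = (138 + 104) - 323 = 242 - 323 = -81)
d = 5184 (d = (116 - 188)² = (-72)² = 5184)
d/k(O, -916) = 5184/(-81) = 5184*(-1/81) = -64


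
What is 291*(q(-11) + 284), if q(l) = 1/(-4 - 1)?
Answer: 412929/5 ≈ 82586.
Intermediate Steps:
q(l) = -⅕ (q(l) = 1/(-5) = -⅕)
291*(q(-11) + 284) = 291*(-⅕ + 284) = 291*(1419/5) = 412929/5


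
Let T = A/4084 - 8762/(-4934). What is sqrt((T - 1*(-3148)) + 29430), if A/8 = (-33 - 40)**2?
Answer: sqrt(206764989513505531)/2518807 ≈ 180.53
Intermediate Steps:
A = 42632 (A = 8*(-33 - 40)**2 = 8*(-73)**2 = 8*5329 = 42632)
T = 30766287/2518807 (T = 42632/4084 - 8762/(-4934) = 42632*(1/4084) - 8762*(-1/4934) = 10658/1021 + 4381/2467 = 30766287/2518807 ≈ 12.215)
sqrt((T - 1*(-3148)) + 29430) = sqrt((30766287/2518807 - 1*(-3148)) + 29430) = sqrt((30766287/2518807 + 3148) + 29430) = sqrt(7959970723/2518807 + 29430) = sqrt(82088460733/2518807) = sqrt(206764989513505531)/2518807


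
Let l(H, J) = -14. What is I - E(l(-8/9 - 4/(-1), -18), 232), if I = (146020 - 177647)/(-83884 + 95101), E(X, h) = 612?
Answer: -6896431/11217 ≈ -614.82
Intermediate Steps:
I = -31627/11217 ≈ -2.8196
I - E(l(-8/9 - 4/(-1), -18), 232) = -31627/11217 - 1*612 = -31627/11217 - 612 = -6896431/11217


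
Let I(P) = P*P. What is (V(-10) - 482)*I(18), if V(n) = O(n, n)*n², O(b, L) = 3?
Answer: -58968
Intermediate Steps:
I(P) = P²
V(n) = 3*n²
(V(-10) - 482)*I(18) = (3*(-10)² - 482)*18² = (3*100 - 482)*324 = (300 - 482)*324 = -182*324 = -58968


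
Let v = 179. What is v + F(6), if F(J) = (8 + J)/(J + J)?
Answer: 1081/6 ≈ 180.17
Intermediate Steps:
F(J) = (8 + J)/(2*J) (F(J) = (8 + J)/((2*J)) = (8 + J)*(1/(2*J)) = (8 + J)/(2*J))
v + F(6) = 179 + (1/2)*(8 + 6)/6 = 179 + (1/2)*(1/6)*14 = 179 + 7/6 = 1081/6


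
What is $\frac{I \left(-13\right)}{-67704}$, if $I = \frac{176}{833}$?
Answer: $\frac{22}{542283} \approx 4.0569 \cdot 10^{-5}$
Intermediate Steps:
$I = \frac{176}{833}$ ($I = 176 \cdot \frac{1}{833} = \frac{176}{833} \approx 0.21128$)
$\frac{I \left(-13\right)}{-67704} = \frac{\frac{176}{833} \left(-13\right)}{-67704} = \left(- \frac{2288}{833}\right) \left(- \frac{1}{67704}\right) = \frac{22}{542283}$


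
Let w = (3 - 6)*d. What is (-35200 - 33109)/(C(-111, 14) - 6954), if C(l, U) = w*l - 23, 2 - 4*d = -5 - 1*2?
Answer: 273236/24911 ≈ 10.968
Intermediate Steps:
d = 9/4 (d = ½ - (-5 - 1*2)/4 = ½ - (-5 - 2)/4 = ½ - ¼*(-7) = ½ + 7/4 = 9/4 ≈ 2.2500)
w = -27/4 (w = (3 - 6)*(9/4) = -3*9/4 = -27/4 ≈ -6.7500)
C(l, U) = -23 - 27*l/4 (C(l, U) = -27*l/4 - 23 = -23 - 27*l/4)
(-35200 - 33109)/(C(-111, 14) - 6954) = (-35200 - 33109)/((-23 - 27/4*(-111)) - 6954) = -68309/((-23 + 2997/4) - 6954) = -68309/(2905/4 - 6954) = -68309/(-24911/4) = -68309*(-4/24911) = 273236/24911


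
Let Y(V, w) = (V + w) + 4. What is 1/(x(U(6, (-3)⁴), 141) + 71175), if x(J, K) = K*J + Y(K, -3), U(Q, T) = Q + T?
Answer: 1/83584 ≈ 1.1964e-5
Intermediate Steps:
Y(V, w) = 4 + V + w
x(J, K) = 1 + K + J*K (x(J, K) = K*J + (4 + K - 3) = J*K + (1 + K) = 1 + K + J*K)
1/(x(U(6, (-3)⁴), 141) + 71175) = 1/((1 + 141 + (6 + (-3)⁴)*141) + 71175) = 1/((1 + 141 + (6 + 81)*141) + 71175) = 1/((1 + 141 + 87*141) + 71175) = 1/((1 + 141 + 12267) + 71175) = 1/(12409 + 71175) = 1/83584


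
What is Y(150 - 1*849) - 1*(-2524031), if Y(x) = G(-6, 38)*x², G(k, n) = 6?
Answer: 5455637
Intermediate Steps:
Y(x) = 6*x²
Y(150 - 1*849) - 1*(-2524031) = 6*(150 - 1*849)² - 1*(-2524031) = 6*(150 - 849)² + 2524031 = 6*(-699)² + 2524031 = 6*488601 + 2524031 = 2931606 + 2524031 = 5455637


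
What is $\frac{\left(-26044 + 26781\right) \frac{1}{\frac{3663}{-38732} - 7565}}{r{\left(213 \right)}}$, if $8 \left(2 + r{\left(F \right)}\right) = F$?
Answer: $- \frac{228363872}{57723214871} \approx -0.0039562$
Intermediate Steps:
$r{\left(F \right)} = -2 + \frac{F}{8}$
$\frac{\left(-26044 + 26781\right) \frac{1}{\frac{3663}{-38732} - 7565}}{r{\left(213 \right)}} = \frac{\left(-26044 + 26781\right) \frac{1}{\frac{3663}{-38732} - 7565}}{-2 + \frac{1}{8} \cdot 213} = \frac{737 \frac{1}{3663 \left(- \frac{1}{38732}\right) - 7565}}{-2 + \frac{213}{8}} = \frac{737 \frac{1}{- \frac{3663}{38732} - 7565}}{\frac{197}{8}} = \frac{737}{- \frac{293011243}{38732}} \cdot \frac{8}{197} = 737 \left(- \frac{38732}{293011243}\right) \frac{8}{197} = \left(- \frac{28545484}{293011243}\right) \frac{8}{197} = - \frac{228363872}{57723214871}$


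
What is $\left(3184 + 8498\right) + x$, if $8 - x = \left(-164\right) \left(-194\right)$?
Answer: $-20126$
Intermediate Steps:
$x = -31808$ ($x = 8 - \left(-164\right) \left(-194\right) = 8 - 31816 = -31808$)
$\left(3184 + 8498\right) + x = \left(3184 + 8498\right) - 31808 = 11682 - 31808 = -20126$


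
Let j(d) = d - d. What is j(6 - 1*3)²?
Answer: 0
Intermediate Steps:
j(d) = 0
j(6 - 1*3)² = 0² = 0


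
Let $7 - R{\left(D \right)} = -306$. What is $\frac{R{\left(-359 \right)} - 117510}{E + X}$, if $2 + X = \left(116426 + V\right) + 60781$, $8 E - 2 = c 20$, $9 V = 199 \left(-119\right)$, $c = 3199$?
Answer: $- \frac{4219092}{6572575} \approx -0.64192$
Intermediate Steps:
$R{\left(D \right)} = 313$ ($R{\left(D \right)} = 7 - -306 = 7 + 306 = 313$)
$V = - \frac{23681}{9}$ ($V = \frac{199 \left(-119\right)}{9} = \frac{1}{9} \left(-23681\right) = - \frac{23681}{9} \approx -2631.2$)
$E = \frac{31991}{4}$ ($E = \frac{1}{4} + \frac{3199 \cdot 20}{8} = \frac{1}{4} + \frac{1}{8} \cdot 63980 = \frac{1}{4} + \frac{15995}{2} = \frac{31991}{4} \approx 7997.8$)
$X = \frac{1571164}{9}$ ($X = -2 + \left(\left(116426 - \frac{23681}{9}\right) + 60781\right) = -2 + \left(\frac{1024153}{9} + 60781\right) = -2 + \frac{1571182}{9} = \frac{1571164}{9} \approx 1.7457 \cdot 10^{5}$)
$\frac{R{\left(-359 \right)} - 117510}{E + X} = \frac{313 - 117510}{\frac{31991}{4} + \frac{1571164}{9}} = - \frac{117197}{\frac{6572575}{36}} = \left(-117197\right) \frac{36}{6572575} = - \frac{4219092}{6572575}$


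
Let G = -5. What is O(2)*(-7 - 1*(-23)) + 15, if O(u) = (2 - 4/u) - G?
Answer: 95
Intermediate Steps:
O(u) = 7 - 4/u (O(u) = (2 - 4/u) - 1*(-5) = (2 - 4/u) + 5 = 7 - 4/u)
O(2)*(-7 - 1*(-23)) + 15 = (7 - 4/2)*(-7 - 1*(-23)) + 15 = (7 - 4*1/2)*(-7 + 23) + 15 = (7 - 2)*16 + 15 = 5*16 + 15 = 80 + 15 = 95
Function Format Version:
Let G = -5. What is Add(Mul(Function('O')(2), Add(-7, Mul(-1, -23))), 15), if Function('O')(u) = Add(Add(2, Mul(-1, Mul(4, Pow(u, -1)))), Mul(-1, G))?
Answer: 95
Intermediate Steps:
Function('O')(u) = Add(7, Mul(-4, Pow(u, -1))) (Function('O')(u) = Add(Add(2, Mul(-1, Mul(4, Pow(u, -1)))), Mul(-1, -5)) = Add(Add(2, Mul(-4, Pow(u, -1))), 5) = Add(7, Mul(-4, Pow(u, -1))))
Add(Mul(Function('O')(2), Add(-7, Mul(-1, -23))), 15) = Add(Mul(Add(7, Mul(-4, Pow(2, -1))), Add(-7, Mul(-1, -23))), 15) = Add(Mul(Add(7, Mul(-4, Rational(1, 2))), Add(-7, 23)), 15) = Add(Mul(Add(7, -2), 16), 15) = Add(Mul(5, 16), 15) = Add(80, 15) = 95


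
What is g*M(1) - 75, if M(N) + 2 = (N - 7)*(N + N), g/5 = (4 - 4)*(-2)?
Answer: -75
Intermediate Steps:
g = 0 (g = 5*((4 - 4)*(-2)) = 5*(0*(-2)) = 5*0 = 0)
M(N) = -2 + 2*N*(-7 + N) (M(N) = -2 + (N - 7)*(N + N) = -2 + (-7 + N)*(2*N) = -2 + 2*N*(-7 + N))
g*M(1) - 75 = 0*(-2 - 14*1 + 2*1²) - 75 = 0*(-2 - 14 + 2*1) - 75 = 0*(-2 - 14 + 2) - 75 = 0*(-14) - 75 = 0 - 75 = -75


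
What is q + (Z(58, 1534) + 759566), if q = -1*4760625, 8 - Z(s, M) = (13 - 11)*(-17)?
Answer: -4001017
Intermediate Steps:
Z(s, M) = 42 (Z(s, M) = 8 - (13 - 11)*(-17) = 8 - 2*(-17) = 8 - 1*(-34) = 8 + 34 = 42)
q = -4760625
q + (Z(58, 1534) + 759566) = -4760625 + (42 + 759566) = -4760625 + 759608 = -4001017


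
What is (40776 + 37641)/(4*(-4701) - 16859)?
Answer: -78417/35663 ≈ -2.1988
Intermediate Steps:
(40776 + 37641)/(4*(-4701) - 16859) = 78417/(-18804 - 16859) = 78417/(-35663) = 78417*(-1/35663) = -78417/35663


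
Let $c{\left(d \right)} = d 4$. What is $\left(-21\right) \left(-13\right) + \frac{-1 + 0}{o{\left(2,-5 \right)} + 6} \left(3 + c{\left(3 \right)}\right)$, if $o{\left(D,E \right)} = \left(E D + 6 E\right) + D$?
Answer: $\frac{8751}{32} \approx 273.47$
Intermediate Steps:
$o{\left(D,E \right)} = D + 6 E + D E$ ($o{\left(D,E \right)} = \left(D E + 6 E\right) + D = \left(6 E + D E\right) + D = D + 6 E + D E$)
$c{\left(d \right)} = 4 d$
$\left(-21\right) \left(-13\right) + \frac{-1 + 0}{o{\left(2,-5 \right)} + 6} \left(3 + c{\left(3 \right)}\right) = \left(-21\right) \left(-13\right) + \frac{-1 + 0}{\left(2 + 6 \left(-5\right) + 2 \left(-5\right)\right) + 6} \left(3 + 4 \cdot 3\right) = 273 + - \frac{1}{\left(2 - 30 - 10\right) + 6} \left(3 + 12\right) = 273 + - \frac{1}{-38 + 6} \cdot 15 = 273 + - \frac{1}{-32} \cdot 15 = 273 + \left(-1\right) \left(- \frac{1}{32}\right) 15 = 273 + \frac{1}{32} \cdot 15 = 273 + \frac{15}{32} = \frac{8751}{32}$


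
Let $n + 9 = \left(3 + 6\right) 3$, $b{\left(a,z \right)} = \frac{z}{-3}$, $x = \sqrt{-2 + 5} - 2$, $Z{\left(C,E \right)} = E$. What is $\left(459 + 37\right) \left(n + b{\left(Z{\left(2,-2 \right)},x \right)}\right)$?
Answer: $\frac{27776}{3} - \frac{496 \sqrt{3}}{3} \approx 8972.3$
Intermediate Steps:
$x = -2 + \sqrt{3}$ ($x = \sqrt{3} - 2 = -2 + \sqrt{3} \approx -0.26795$)
$b{\left(a,z \right)} = - \frac{z}{3}$ ($b{\left(a,z \right)} = z \left(- \frac{1}{3}\right) = - \frac{z}{3}$)
$n = 18$ ($n = -9 + \left(3 + 6\right) 3 = -9 + 9 \cdot 3 = -9 + 27 = 18$)
$\left(459 + 37\right) \left(n + b{\left(Z{\left(2,-2 \right)},x \right)}\right) = \left(459 + 37\right) \left(18 - \frac{-2 + \sqrt{3}}{3}\right) = 496 \left(18 + \left(\frac{2}{3} - \frac{\sqrt{3}}{3}\right)\right) = 496 \left(\frac{56}{3} - \frac{\sqrt{3}}{3}\right) = \frac{27776}{3} - \frac{496 \sqrt{3}}{3}$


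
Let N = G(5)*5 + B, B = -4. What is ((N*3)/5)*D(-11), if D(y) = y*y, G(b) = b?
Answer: 7623/5 ≈ 1524.6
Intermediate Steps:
N = 21 (N = 5*5 - 4 = 25 - 4 = 21)
D(y) = y**2
((N*3)/5)*D(-11) = ((21*3)/5)*(-11)**2 = (63*(1/5))*121 = (63/5)*121 = 7623/5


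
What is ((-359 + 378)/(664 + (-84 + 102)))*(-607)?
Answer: -11533/682 ≈ -16.911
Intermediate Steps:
((-359 + 378)/(664 + (-84 + 102)))*(-607) = (19/(664 + 18))*(-607) = (19/682)*(-607) = -11533/682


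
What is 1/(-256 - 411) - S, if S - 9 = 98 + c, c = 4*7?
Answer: -90046/667 ≈ -135.00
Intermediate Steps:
c = 28
S = 135 (S = 9 + (98 + 28) = 9 + 126 = 135)
1/(-256 - 411) - S = 1/(-256 - 411) - 1*135 = 1/(-667) - 135 = -1/667 - 135 = -90046/667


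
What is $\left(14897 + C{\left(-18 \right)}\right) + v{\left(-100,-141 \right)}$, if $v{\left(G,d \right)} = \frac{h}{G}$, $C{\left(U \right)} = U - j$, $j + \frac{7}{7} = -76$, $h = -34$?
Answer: $\frac{747817}{50} \approx 14956.0$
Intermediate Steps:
$j = -77$ ($j = -1 - 76 = -77$)
$C{\left(U \right)} = 77 + U$ ($C{\left(U \right)} = U - -77 = U + 77 = 77 + U$)
$v{\left(G,d \right)} = - \frac{34}{G}$
$\left(14897 + C{\left(-18 \right)}\right) + v{\left(-100,-141 \right)} = \left(14897 + \left(77 - 18\right)\right) - \frac{34}{-100} = \left(14897 + 59\right) - - \frac{17}{50} = 14956 + \frac{17}{50} = \frac{747817}{50}$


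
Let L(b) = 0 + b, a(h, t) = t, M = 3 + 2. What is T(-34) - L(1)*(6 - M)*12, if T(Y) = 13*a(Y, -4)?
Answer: -64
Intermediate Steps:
M = 5
T(Y) = -52 (T(Y) = 13*(-4) = -52)
L(b) = b
T(-34) - L(1)*(6 - M)*12 = -52 - 1*(6 - 1*5)*12 = -52 - 1*(6 - 5)*12 = -52 - 1*1*12 = -52 - 12 = -64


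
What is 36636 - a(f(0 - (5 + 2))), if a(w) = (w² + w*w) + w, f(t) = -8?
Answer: 36516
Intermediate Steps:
a(w) = w + 2*w² (a(w) = (w² + w²) + w = 2*w² + w = w + 2*w²)
36636 - a(f(0 - (5 + 2))) = 36636 - (-8)*(1 + 2*(-8)) = 36636 - (-8)*(1 - 16) = 36636 - (-8)*(-15) = 36636 - 1*120 = 36636 - 120 = 36516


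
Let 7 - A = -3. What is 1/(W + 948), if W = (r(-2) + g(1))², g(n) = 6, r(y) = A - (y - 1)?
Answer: 1/1309 ≈ 0.00076394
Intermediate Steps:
A = 10 (A = 7 - 1*(-3) = 7 + 3 = 10)
r(y) = 11 - y (r(y) = 10 - (y - 1) = 10 - (-1 + y) = 10 + (1 - y) = 11 - y)
W = 361 (W = ((11 - 1*(-2)) + 6)² = ((11 + 2) + 6)² = (13 + 6)² = 19² = 361)
1/(W + 948) = 1/(361 + 948) = 1/1309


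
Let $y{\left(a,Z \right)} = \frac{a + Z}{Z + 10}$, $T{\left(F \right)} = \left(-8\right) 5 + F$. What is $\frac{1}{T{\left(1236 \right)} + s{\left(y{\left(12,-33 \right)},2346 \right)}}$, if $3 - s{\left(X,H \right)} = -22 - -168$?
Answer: $\frac{1}{1053} \approx 0.00094967$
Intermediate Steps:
$T{\left(F \right)} = -40 + F$
$y{\left(a,Z \right)} = \frac{Z + a}{10 + Z}$
$s{\left(X,H \right)} = -143$ ($s{\left(X,H \right)} = 3 - \left(-22 - -168\right) = 3 - \left(-22 + 168\right) = 3 - 146 = -143$)
$\frac{1}{T{\left(1236 \right)} + s{\left(y{\left(12,-33 \right)},2346 \right)}} = \frac{1}{\left(-40 + 1236\right) - 143} = \frac{1}{1196 - 143} = \frac{1}{1053}$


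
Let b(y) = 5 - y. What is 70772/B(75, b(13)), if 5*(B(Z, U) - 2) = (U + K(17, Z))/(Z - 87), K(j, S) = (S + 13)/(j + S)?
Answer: 16277560/487 ≈ 33424.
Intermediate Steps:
K(j, S) = (13 + S)/(S + j)
B(Z, U) = 2 + (U + (13 + Z)/(17 + Z))/(5*(-87 + Z)) (B(Z, U) = 2 + ((U + (13 + Z)/(Z + 17))/(Z - 87))/5 = 2 + ((U + (13 + Z)/(17 + Z))/(-87 + Z))/5 = 2 + (U + (13 + Z)/(17 + Z))/(5*(-87 + Z)))
70772/B(75, b(13)) = 70772/(((13 + 75 + (17 + 75)*(-870 + (5 - 1*13) + 10*75))/(5*(-87 + 75)*(17 + 75)))) = 70772/(((⅕)*(13 + 75 + 92*(-870 + (5 - 13) + 750))/(-12*92))) = 70772/(((⅕)*(-1/12)*(1/92)*(13 + 75 + 92*(-870 - 8 + 750)))) = 70772/(((⅕)*(-1/12)*(1/92)*(13 + 75 + 92*(-128)))) = 70772/(((⅕)*(-1/12)*(1/92)*(13 + 75 - 11776))) = 70772/(((⅕)*(-1/12)*(1/92)*(-11688))) = 70772/(487/230) = 70772*(230/487) = 16277560/487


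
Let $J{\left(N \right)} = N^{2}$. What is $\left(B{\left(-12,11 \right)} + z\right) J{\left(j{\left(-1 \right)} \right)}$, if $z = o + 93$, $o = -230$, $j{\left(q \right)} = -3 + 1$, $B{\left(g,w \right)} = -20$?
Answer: $-628$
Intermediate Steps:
$j{\left(q \right)} = -2$
$z = -137$ ($z = -230 + 93 = -137$)
$\left(B{\left(-12,11 \right)} + z\right) J{\left(j{\left(-1 \right)} \right)} = \left(-20 - 137\right) \left(-2\right)^{2} = \left(-157\right) 4 = -628$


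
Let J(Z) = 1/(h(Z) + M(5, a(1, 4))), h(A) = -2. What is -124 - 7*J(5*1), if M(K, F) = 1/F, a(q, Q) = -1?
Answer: -365/3 ≈ -121.67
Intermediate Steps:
J(Z) = -⅓ (J(Z) = 1/(-2 + 1/(-1)) = 1/(-2 - 1) = 1/(-3) = -⅓)
-124 - 7*J(5*1) = -124 - 7*(-⅓) = -124 + 7/3 = -365/3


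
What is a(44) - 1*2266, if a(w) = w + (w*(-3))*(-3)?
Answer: -1826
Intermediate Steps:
a(w) = 10*w (a(w) = w - 3*w*(-3) = w + 9*w = 10*w)
a(44) - 1*2266 = 10*44 - 1*2266 = 440 - 2266 = -1826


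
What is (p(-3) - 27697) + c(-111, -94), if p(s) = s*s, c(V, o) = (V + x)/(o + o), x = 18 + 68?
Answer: -5205319/188 ≈ -27688.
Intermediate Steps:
x = 86
c(V, o) = (86 + V)/(2*o) (c(V, o) = (V + 86)/(o + o) = (86 + V)/((2*o)) = (86 + V)*(1/(2*o)) = (86 + V)/(2*o))
p(s) = s²
(p(-3) - 27697) + c(-111, -94) = ((-3)² - 27697) + (½)*(86 - 111)/(-94) = (9 - 27697) + (½)*(-1/94)*(-25) = -27688 + 25/188 = -5205319/188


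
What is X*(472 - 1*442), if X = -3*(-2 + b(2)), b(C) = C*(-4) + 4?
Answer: 540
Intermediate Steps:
b(C) = 4 - 4*C (b(C) = -4*C + 4 = 4 - 4*C)
X = 18 (X = -3*(-2 + (4 - 4*2)) = -3*(-2 + (4 - 8)) = -3*(-2 - 4) = -3*(-6) = 18)
X*(472 - 1*442) = 18*(472 - 1*442) = 18*(472 - 442) = 18*30 = 540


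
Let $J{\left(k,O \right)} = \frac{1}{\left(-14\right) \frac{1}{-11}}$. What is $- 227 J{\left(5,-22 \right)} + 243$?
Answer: $\frac{905}{14} \approx 64.643$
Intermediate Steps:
$J{\left(k,O \right)} = \frac{11}{14}$ ($J{\left(k,O \right)} = \frac{1}{\left(-14\right) \left(- \frac{1}{11}\right)} = \frac{1}{\frac{14}{11}} = \frac{11}{14}$)
$- 227 J{\left(5,-22 \right)} + 243 = \left(-227\right) \frac{11}{14} + 243 = - \frac{2497}{14} + 243 = \frac{905}{14}$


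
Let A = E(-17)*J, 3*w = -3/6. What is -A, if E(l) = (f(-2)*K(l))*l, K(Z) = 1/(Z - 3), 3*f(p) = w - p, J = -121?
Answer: 22627/360 ≈ 62.853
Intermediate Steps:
w = -⅙ (w = (-3/6)/3 = (-3*⅙)/3 = (⅓)*(-½) = -⅙ ≈ -0.16667)
f(p) = -1/18 - p/3 (f(p) = (-⅙ - p)/3 = -1/18 - p/3)
K(Z) = 1/(-3 + Z)
E(l) = 11*l/(18*(-3 + l)) (E(l) = ((-1/18 - ⅓*(-2))/(-3 + l))*l = ((-1/18 + ⅔)/(-3 + l))*l = (11/(18*(-3 + l)))*l = 11*l/(18*(-3 + l)))
A = -22627/360 (A = ((11/18)*(-17)/(-3 - 17))*(-121) = ((11/18)*(-17)/(-20))*(-121) = ((11/18)*(-17)*(-1/20))*(-121) = (187/360)*(-121) = -22627/360 ≈ -62.853)
-A = -1*(-22627/360) = 22627/360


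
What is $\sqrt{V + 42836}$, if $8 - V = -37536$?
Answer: $2 \sqrt{20095} \approx 283.51$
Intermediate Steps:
$V = 37544$ ($V = 8 - -37536 = 8 + 37536 = 37544$)
$\sqrt{V + 42836} = \sqrt{37544 + 42836} = \sqrt{80380} = 2 \sqrt{20095}$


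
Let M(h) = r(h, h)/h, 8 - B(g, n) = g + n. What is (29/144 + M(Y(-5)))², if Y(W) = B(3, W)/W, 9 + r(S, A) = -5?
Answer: 1075369/20736 ≈ 51.860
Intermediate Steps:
r(S, A) = -14 (r(S, A) = -9 - 5 = -14)
B(g, n) = 8 - g - n (B(g, n) = 8 - (g + n) = 8 + (-g - n) = 8 - g - n)
Y(W) = (5 - W)/W (Y(W) = (8 - 1*3 - W)/W = (8 - 3 - W)/W = (5 - W)/W)
M(h) = -14/h
(29/144 + M(Y(-5)))² = (29/144 - 14*(-5/(5 - 1*(-5))))² = (29*(1/144) - 14*(-5/(5 + 5)))² = (29/144 - 14/((-⅕*10)))² = (29/144 - 14/(-2))² = (29/144 - 14*(-½))² = (29/144 + 7)² = (1037/144)² = 1075369/20736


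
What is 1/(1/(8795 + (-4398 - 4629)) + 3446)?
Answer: 232/799471 ≈ 0.00029019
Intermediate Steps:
1/(1/(8795 + (-4398 - 4629)) + 3446) = 1/(1/(8795 - 9027) + 3446) = 1/(1/(-232) + 3446) = 1/(-1/232 + 3446) = 1/(799471/232) = 232/799471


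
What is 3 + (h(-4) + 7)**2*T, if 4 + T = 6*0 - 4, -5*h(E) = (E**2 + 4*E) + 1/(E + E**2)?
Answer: -174211/450 ≈ -387.14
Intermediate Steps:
h(E) = -4*E/5 - E**2/5 - 1/(5*(E + E**2)) (h(E) = -((E**2 + 4*E) + 1/(E + E**2))/5 = -(E**2 + 1/(E + E**2) + 4*E)/5 = -4*E/5 - E**2/5 - 1/(5*(E + E**2)))
T = -8 (T = -4 + (6*0 - 4) = -4 + (0 - 4) = -4 - 4 = -8)
3 + (h(-4) + 7)**2*T = 3 + ((1/5)*(-1 - 1*(-4)**4 - 5*(-4)**3 - 4*(-4)**2)/(-4*(1 - 4)) + 7)**2*(-8) = 3 + ((1/5)*(-1/4)*(-1 - 1*256 - 5*(-64) - 4*16)/(-3) + 7)**2*(-8) = 3 + ((1/5)*(-1/4)*(-1/3)*(-1 - 256 + 320 - 64) + 7)**2*(-8) = 3 + ((1/5)*(-1/4)*(-1/3)*(-1) + 7)**2*(-8) = 3 + (-1/60 + 7)**2*(-8) = 3 + (419/60)**2*(-8) = 3 + (175561/3600)*(-8) = 3 - 175561/450 = -174211/450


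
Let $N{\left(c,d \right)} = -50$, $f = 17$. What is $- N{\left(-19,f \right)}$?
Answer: $50$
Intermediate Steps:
$- N{\left(-19,f \right)} = \left(-1\right) \left(-50\right) = 50$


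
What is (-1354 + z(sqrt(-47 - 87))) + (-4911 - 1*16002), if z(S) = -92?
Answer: -22359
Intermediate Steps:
(-1354 + z(sqrt(-47 - 87))) + (-4911 - 1*16002) = (-1354 - 92) + (-4911 - 1*16002) = -1446 + (-4911 - 16002) = -1446 - 20913 = -22359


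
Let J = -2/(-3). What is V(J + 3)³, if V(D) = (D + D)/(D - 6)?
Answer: -10648/343 ≈ -31.044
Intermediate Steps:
J = ⅔ (J = -2*(-⅓) = ⅔ ≈ 0.66667)
V(D) = 2*D/(-6 + D) (V(D) = (2*D)/(-6 + D) = 2*D/(-6 + D))
V(J + 3)³ = (2*(⅔ + 3)/(-6 + (⅔ + 3)))³ = (2*(11/3)/(-6 + 11/3))³ = (2*(11/3)/(-7/3))³ = (2*(11/3)*(-3/7))³ = (-22/7)³ = -10648/343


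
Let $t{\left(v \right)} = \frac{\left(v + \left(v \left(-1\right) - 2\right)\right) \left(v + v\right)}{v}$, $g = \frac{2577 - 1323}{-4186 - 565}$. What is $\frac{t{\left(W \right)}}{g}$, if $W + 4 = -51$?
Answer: $\frac{9502}{627} \approx 15.155$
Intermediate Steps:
$W = -55$ ($W = -4 - 51 = -55$)
$g = - \frac{1254}{4751}$ ($g = \frac{1254}{-4751} = 1254 \left(- \frac{1}{4751}\right) = - \frac{1254}{4751} \approx -0.26394$)
$t{\left(v \right)} = -4$ ($t{\left(v \right)} = \frac{\left(v - \left(2 + v\right)\right) 2 v}{v} = \frac{\left(-2\right) 2 v}{v} = \frac{\left(-4\right) v}{v} = -4$)
$\frac{t{\left(W \right)}}{g} = - \frac{4}{- \frac{1254}{4751}} = \left(-4\right) \left(- \frac{4751}{1254}\right) = \frac{9502}{627}$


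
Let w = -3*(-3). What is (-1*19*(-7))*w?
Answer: 1197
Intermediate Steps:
w = 9
(-1*19*(-7))*w = (-1*19*(-7))*9 = -19*(-7)*9 = 133*9 = 1197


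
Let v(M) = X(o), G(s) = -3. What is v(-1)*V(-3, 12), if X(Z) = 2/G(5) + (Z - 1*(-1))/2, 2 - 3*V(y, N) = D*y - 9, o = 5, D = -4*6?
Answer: -427/9 ≈ -47.444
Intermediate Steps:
D = -24
V(y, N) = 11/3 + 8*y (V(y, N) = 2/3 - (-24*y - 9)/3 = 2/3 - (-9 - 24*y)/3 = 2/3 + (3 + 8*y) = 11/3 + 8*y)
X(Z) = -1/6 + Z/2 (X(Z) = 2/(-3) + (Z - 1*(-1))/2 = 2*(-1/3) + (Z + 1)*(1/2) = -2/3 + (1 + Z)*(1/2) = -2/3 + (1/2 + Z/2) = -1/6 + Z/2)
v(M) = 7/3 (v(M) = -1/6 + (1/2)*5 = -1/6 + 5/2 = 7/3)
v(-1)*V(-3, 12) = 7*(11/3 + 8*(-3))/3 = 7*(11/3 - 24)/3 = (7/3)*(-61/3) = -427/9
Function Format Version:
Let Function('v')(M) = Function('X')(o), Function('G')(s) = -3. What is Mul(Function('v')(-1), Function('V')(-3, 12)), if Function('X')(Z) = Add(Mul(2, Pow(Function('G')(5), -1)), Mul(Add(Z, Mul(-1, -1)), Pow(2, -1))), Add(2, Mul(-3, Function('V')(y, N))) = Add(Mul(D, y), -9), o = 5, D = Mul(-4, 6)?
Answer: Rational(-427, 9) ≈ -47.444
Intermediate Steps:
D = -24
Function('V')(y, N) = Add(Rational(11, 3), Mul(8, y)) (Function('V')(y, N) = Add(Rational(2, 3), Mul(Rational(-1, 3), Add(Mul(-24, y), -9))) = Add(Rational(2, 3), Mul(Rational(-1, 3), Add(-9, Mul(-24, y)))) = Add(Rational(2, 3), Add(3, Mul(8, y))) = Add(Rational(11, 3), Mul(8, y)))
Function('X')(Z) = Add(Rational(-1, 6), Mul(Rational(1, 2), Z)) (Function('X')(Z) = Add(Mul(2, Pow(-3, -1)), Mul(Add(Z, Mul(-1, -1)), Pow(2, -1))) = Add(Mul(2, Rational(-1, 3)), Mul(Add(Z, 1), Rational(1, 2))) = Add(Rational(-2, 3), Mul(Add(1, Z), Rational(1, 2))) = Add(Rational(-2, 3), Add(Rational(1, 2), Mul(Rational(1, 2), Z))) = Add(Rational(-1, 6), Mul(Rational(1, 2), Z)))
Function('v')(M) = Rational(7, 3) (Function('v')(M) = Add(Rational(-1, 6), Mul(Rational(1, 2), 5)) = Add(Rational(-1, 6), Rational(5, 2)) = Rational(7, 3))
Mul(Function('v')(-1), Function('V')(-3, 12)) = Mul(Rational(7, 3), Add(Rational(11, 3), Mul(8, -3))) = Mul(Rational(7, 3), Add(Rational(11, 3), -24)) = Mul(Rational(7, 3), Rational(-61, 3)) = Rational(-427, 9)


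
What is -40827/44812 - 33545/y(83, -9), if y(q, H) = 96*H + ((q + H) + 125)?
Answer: 295213717/5959996 ≈ 49.533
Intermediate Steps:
y(q, H) = 125 + q + 97*H (y(q, H) = 96*H + ((H + q) + 125) = 96*H + (125 + H + q) = 125 + q + 97*H)
-40827/44812 - 33545/y(83, -9) = -40827/44812 - 33545/(125 + 83 + 97*(-9)) = -40827*1/44812 - 33545/(125 + 83 - 873) = -40827/44812 - 33545/(-665) = -40827/44812 - 33545*(-1/665) = -40827/44812 + 6709/133 = 295213717/5959996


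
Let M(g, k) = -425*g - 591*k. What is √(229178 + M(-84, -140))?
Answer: √347618 ≈ 589.59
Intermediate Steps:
M(g, k) = -591*k - 425*g
√(229178 + M(-84, -140)) = √(229178 + (-591*(-140) - 425*(-84))) = √(229178 + (82740 + 35700)) = √(229178 + 118440) = √347618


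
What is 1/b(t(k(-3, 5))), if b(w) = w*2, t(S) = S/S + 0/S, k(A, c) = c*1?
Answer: 1/2 ≈ 0.50000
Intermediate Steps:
k(A, c) = c
t(S) = 1 (t(S) = 1 + 0 = 1)
b(w) = 2*w
1/b(t(k(-3, 5))) = 1/(2*1) = 1/2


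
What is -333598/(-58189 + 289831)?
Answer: -166799/115821 ≈ -1.4401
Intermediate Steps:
-333598/(-58189 + 289831) = -333598/231642 = -333598*1/231642 = -166799/115821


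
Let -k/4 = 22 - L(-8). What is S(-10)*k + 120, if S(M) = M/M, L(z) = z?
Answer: 0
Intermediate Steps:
S(M) = 1
k = -120 (k = -4*(22 - 1*(-8)) = -4*(22 + 8) = -4*30 = -120)
S(-10)*k + 120 = 1*(-120) + 120 = -120 + 120 = 0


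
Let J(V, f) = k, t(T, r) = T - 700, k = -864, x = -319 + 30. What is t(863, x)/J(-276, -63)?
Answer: -163/864 ≈ -0.18866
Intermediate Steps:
x = -289
t(T, r) = -700 + T
J(V, f) = -864
t(863, x)/J(-276, -63) = (-700 + 863)/(-864) = 163*(-1/864) = -163/864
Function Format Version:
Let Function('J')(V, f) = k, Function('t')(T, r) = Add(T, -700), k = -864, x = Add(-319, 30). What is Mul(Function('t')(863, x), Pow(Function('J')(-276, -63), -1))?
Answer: Rational(-163, 864) ≈ -0.18866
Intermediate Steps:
x = -289
Function('t')(T, r) = Add(-700, T)
Function('J')(V, f) = -864
Mul(Function('t')(863, x), Pow(Function('J')(-276, -63), -1)) = Mul(Add(-700, 863), Pow(-864, -1)) = Mul(163, Rational(-1, 864)) = Rational(-163, 864)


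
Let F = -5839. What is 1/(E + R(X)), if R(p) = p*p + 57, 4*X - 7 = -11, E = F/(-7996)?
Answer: 7996/469607 ≈ 0.017027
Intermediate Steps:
E = 5839/7996 (E = -5839/(-7996) = -5839*(-1/7996) = 5839/7996 ≈ 0.73024)
X = -1 (X = 7/4 + (¼)*(-11) = 7/4 - 11/4 = -1)
R(p) = 57 + p² (R(p) = p² + 57 = 57 + p²)
1/(E + R(X)) = 1/(5839/7996 + (57 + (-1)²)) = 1/(5839/7996 + (57 + 1)) = 1/(5839/7996 + 58) = 1/(469607/7996) = 7996/469607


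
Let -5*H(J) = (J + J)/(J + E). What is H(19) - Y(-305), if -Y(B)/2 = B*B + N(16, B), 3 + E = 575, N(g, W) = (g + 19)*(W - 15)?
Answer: 483585712/2955 ≈ 1.6365e+5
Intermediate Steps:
N(g, W) = (-15 + W)*(19 + g) (N(g, W) = (19 + g)*(-15 + W) = (-15 + W)*(19 + g))
E = 572 (E = -3 + 575 = 572)
H(J) = -2*J/(5*(572 + J)) (H(J) = -(J + J)/(5*(J + 572)) = -2*J/(5*(572 + J)))
Y(B) = 1050 - 70*B - 2*B**2 (Y(B) = -2*(B*B + (-285 - 15*16 + 19*B + B*16)) = -2*(B**2 + (-285 - 240 + 19*B + 16*B)) = -2*(B**2 + (-525 + 35*B)) = -2*(-525 + B**2 + 35*B) = 1050 - 70*B - 2*B**2)
H(19) - Y(-305) = -2*19/(2860 + 5*19) - (1050 - 70*(-305) - 2*(-305)**2) = -2*19/(2860 + 95) - (1050 + 21350 - 2*93025) = -2*19/2955 - (1050 + 21350 - 186050) = -2*19*1/2955 - 1*(-163650) = -38/2955 + 163650 = 483585712/2955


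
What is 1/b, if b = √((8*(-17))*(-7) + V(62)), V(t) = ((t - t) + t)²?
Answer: √1199/2398 ≈ 0.014440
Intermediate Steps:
V(t) = t² (V(t) = (0 + t)² = t²)
b = 2*√1199 (b = √((8*(-17))*(-7) + 62²) = √(-136*(-7) + 3844) = √(952 + 3844) = √4796 = 2*√1199 ≈ 69.253)
1/b = 1/(2*√1199) = √1199/2398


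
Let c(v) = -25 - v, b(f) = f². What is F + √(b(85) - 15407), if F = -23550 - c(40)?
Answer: -23485 + I*√8182 ≈ -23485.0 + 90.454*I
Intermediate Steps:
F = -23485 (F = -23550 - (-25 - 1*40) = -23550 - (-25 - 40) = -23550 - 1*(-65) = -23550 + 65 = -23485)
F + √(b(85) - 15407) = -23485 + √(85² - 15407) = -23485 + √(7225 - 15407) = -23485 + √(-8182) = -23485 + I*√8182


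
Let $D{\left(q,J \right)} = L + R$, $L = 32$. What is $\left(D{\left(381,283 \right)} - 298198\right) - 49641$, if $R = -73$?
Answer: $-347880$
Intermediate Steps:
$D{\left(q,J \right)} = -41$ ($D{\left(q,J \right)} = 32 - 73 = -41$)
$\left(D{\left(381,283 \right)} - 298198\right) - 49641 = \left(-41 - 298198\right) - 49641 = -298239 - 49641 = -347880$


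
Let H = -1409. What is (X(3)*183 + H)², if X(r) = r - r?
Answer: 1985281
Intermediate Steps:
X(r) = 0
(X(3)*183 + H)² = (0*183 - 1409)² = (0 - 1409)² = (-1409)² = 1985281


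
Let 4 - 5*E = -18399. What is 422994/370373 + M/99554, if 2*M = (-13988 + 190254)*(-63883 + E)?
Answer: -4912724158794464/92180284105 ≈ -53295.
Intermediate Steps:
E = 18403/5 (E = ⅘ - ⅕*(-18399) = ⅘ + 18399/5 = 18403/5 ≈ 3680.6)
M = -26529090596/5 (M = ((-13988 + 190254)*(-63883 + 18403/5))/2 = (176266*(-301012/5))/2 = (½)*(-53058181192/5) = -26529090596/5 ≈ -5.3058e+9)
422994/370373 + M/99554 = 422994/370373 - 26529090596/5/99554 = 422994*(1/370373) - 26529090596/5*1/99554 = 422994/370373 - 13264545298/248885 = -4912724158794464/92180284105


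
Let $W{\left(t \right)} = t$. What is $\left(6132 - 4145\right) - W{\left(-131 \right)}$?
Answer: $2118$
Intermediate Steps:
$\left(6132 - 4145\right) - W{\left(-131 \right)} = \left(6132 - 4145\right) - -131 = 1987 + 131 = 2118$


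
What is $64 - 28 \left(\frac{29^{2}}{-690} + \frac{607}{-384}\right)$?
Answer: $\frac{1571963}{11040} \approx 142.39$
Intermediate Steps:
$64 - 28 \left(\frac{29^{2}}{-690} + \frac{607}{-384}\right) = 64 - 28 \left(841 \left(- \frac{1}{690}\right) + 607 \left(- \frac{1}{384}\right)\right) = 64 - 28 \left(- \frac{841}{690} - \frac{607}{384}\right) = 64 - - \frac{865403}{11040} = 64 + \frac{865403}{11040} = \frac{1571963}{11040}$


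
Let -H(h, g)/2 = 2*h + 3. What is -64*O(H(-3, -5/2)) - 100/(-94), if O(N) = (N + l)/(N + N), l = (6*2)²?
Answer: -37550/47 ≈ -798.94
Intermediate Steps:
H(h, g) = -6 - 4*h (H(h, g) = -2*(2*h + 3) = -2*(3 + 2*h) = -6 - 4*h)
l = 144 (l = 12² = 144)
O(N) = (144 + N)/(2*N) (O(N) = (N + 144)/(N + N) = (144 + N)/((2*N)) = (144 + N)*(1/(2*N)) = (144 + N)/(2*N))
-64*O(H(-3, -5/2)) - 100/(-94) = -32*(144 + (-6 - 4*(-3)))/(-6 - 4*(-3)) - 100/(-94) = -32*(144 + (-6 + 12))/(-6 + 12) - 100*(-1/94) = -32*(144 + 6)/6 + 50/47 = -32*150/6 + 50/47 = -64*25/2 + 50/47 = -800 + 50/47 = -37550/47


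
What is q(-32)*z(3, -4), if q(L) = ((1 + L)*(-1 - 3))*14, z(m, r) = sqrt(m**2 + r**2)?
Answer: 8680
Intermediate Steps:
q(L) = -56 - 56*L (q(L) = ((1 + L)*(-4))*14 = (-4 - 4*L)*14 = -56 - 56*L)
q(-32)*z(3, -4) = (-56 - 56*(-32))*sqrt(3**2 + (-4)**2) = (-56 + 1792)*sqrt(9 + 16) = 1736*sqrt(25) = 1736*5 = 8680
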